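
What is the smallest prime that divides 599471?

17

599471 is odd.
Digit sum 35, not divisible by 3.
Ends in 1: not divisible by 5.
7: 599471 = 7·85638 + 5
11: 599471 = 11·54497 + 4
13: 599471 = 13·46113 + 2
17: 599471 = 17·35263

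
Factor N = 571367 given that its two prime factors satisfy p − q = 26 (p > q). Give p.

769

Since p = q + 26, we have 571367 = q(q + 26), so q² + 26q − 571367 = 0.
Discriminant: 26² + 4·571367 = 676 + 2285468 = 2286144; √2286144 = 1512.
q = (−26 + 1512)/2 = 743, and p = q + 26 = 769.
Check: 743 · 769 = 571367.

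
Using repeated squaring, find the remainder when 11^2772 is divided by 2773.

11^1 ≡ 11 (mod 2773)
11^2 ≡ 11^2 = 121 ≡ 121 (mod 2773)
11^4 ≡ 121^2 = 14641 ≡ 776 (mod 2773)
11^8 ≡ 776^2 = 602176 ≡ 435 (mod 2773)
11^16 ≡ 435^2 = 189225 ≡ 661 (mod 2773)
11^32 ≡ 661^2 = 436921 ≡ 1560 (mod 2773)
11^64 ≡ 1560^2 = 2433600 ≡ 1679 (mod 2773)
11^128 ≡ 1679^2 = 2819041 ≡ 1673 (mod 2773)
11^256 ≡ 1673^2 = 2798929 ≡ 972 (mod 2773)
11^512 ≡ 972^2 = 944784 ≡ 1964 (mod 2773)
11^1024 ≡ 1964^2 = 3857296 ≡ 53 (mod 2773)
11^2048 ≡ 53^2 = 2809 ≡ 36 (mod 2773)
2772 = 2048 + 512 + 128 + 64 + 16 + 4 in binary powers of 2.
So 11^2772 ≡ 36 · 1964 · 1673 · 1679 · 661 · 776 ≡ 1933 (mod 2773).
Since 1933 ≠ 1, base 11 is a Fermat witness: 2773 is composite.

1933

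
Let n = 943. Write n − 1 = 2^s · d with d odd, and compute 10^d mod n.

871

943 − 1 = 942 = 2^1 · 471, so d = 471.
10^1 ≡ 10 (mod 943)
10^2 ≡ 10^2 = 100 ≡ 100 (mod 943)
10^4 ≡ 100^2 = 10000 ≡ 570 (mod 943)
10^8 ≡ 570^2 = 324900 ≡ 508 (mod 943)
10^16 ≡ 508^2 = 258064 ≡ 625 (mod 943)
10^32 ≡ 625^2 = 390625 ≡ 223 (mod 943)
10^64 ≡ 223^2 = 49729 ≡ 693 (mod 943)
10^128 ≡ 693^2 = 480249 ≡ 262 (mod 943)
10^256 ≡ 262^2 = 68644 ≡ 748 (mod 943)
471 = 256 + 128 + 64 + 16 + 4 + 2 + 1 in binary powers of 2.
So 10^471 ≡ 748 · 262 · 693 · 625 · 570 · 100 · 10 ≡ 871 (mod 943).
Squaring chain: 871; never reaches −1, so base 10 is a Miller–Rabin witness that 943 is composite.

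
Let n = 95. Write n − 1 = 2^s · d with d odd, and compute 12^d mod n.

8

95 − 1 = 94 = 2^1 · 47, so d = 47.
12^1 ≡ 12 (mod 95)
12^2 ≡ 12^2 = 144 ≡ 49 (mod 95)
12^4 ≡ 49^2 = 2401 ≡ 26 (mod 95)
12^8 ≡ 26^2 = 676 ≡ 11 (mod 95)
12^16 ≡ 11^2 = 121 ≡ 26 (mod 95)
12^32 ≡ 26^2 = 676 ≡ 11 (mod 95)
47 = 32 + 8 + 4 + 2 + 1 in binary powers of 2.
So 12^47 ≡ 11 · 11 · 26 · 49 · 12 ≡ 8 (mod 95).
Squaring chain: 8; never reaches −1, so base 12 is a Miller–Rabin witness that 95 is composite.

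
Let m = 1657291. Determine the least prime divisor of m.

1657291 is odd.
Digit sum 31, not divisible by 3.
Ends in 1: not divisible by 5.
7: 1657291 = 7·236755 + 6
11: 1657291 = 11·150662 + 9
13: 1657291 = 13·127483 + 12
17: 1657291 = 17·97487 + 12
19: 1657291 = 19·87225 + 16
23: 1657291 = 23·72056 + 3
29: 1657291 = 29·57147 + 28
31: 1657291 = 31·53461

31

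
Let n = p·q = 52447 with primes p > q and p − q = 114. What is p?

Since p = q + 114, we have 52447 = q(q + 114), so q² + 114q − 52447 = 0.
Discriminant: 114² + 4·52447 = 12996 + 209788 = 222784; √222784 = 472.
q = (−114 + 472)/2 = 179, and p = q + 114 = 293.
Check: 179 · 293 = 52447.

293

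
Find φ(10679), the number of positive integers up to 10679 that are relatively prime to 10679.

10440

Factor: 10679 = 59 · 181.
φ(10679) = (59−1) · (181−1) = 58 · 180 = 10440.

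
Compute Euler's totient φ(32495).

Factor: 32495 = 5 · 67 · 97.
φ(32495) = (5−1) · (67−1) · (97−1) = 4 · 66 · 96 = 25344.

25344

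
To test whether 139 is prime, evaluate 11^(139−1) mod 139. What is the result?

1

11^1 ≡ 11 (mod 139)
11^2 ≡ 11^2 = 121 ≡ 121 (mod 139)
11^4 ≡ 121^2 = 14641 ≡ 46 (mod 139)
11^8 ≡ 46^2 = 2116 ≡ 31 (mod 139)
11^16 ≡ 31^2 = 961 ≡ 127 (mod 139)
11^32 ≡ 127^2 = 16129 ≡ 5 (mod 139)
11^64 ≡ 5^2 = 25 ≡ 25 (mod 139)
11^128 ≡ 25^2 = 625 ≡ 69 (mod 139)
138 = 128 + 8 + 2 in binary powers of 2.
So 11^138 ≡ 69 · 31 · 121 ≡ 1 (mod 139).
Since the result is 1, base 11 gives no evidence that 139 is composite.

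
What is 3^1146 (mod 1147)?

47

3^1 ≡ 3 (mod 1147)
3^2 ≡ 3^2 = 9 ≡ 9 (mod 1147)
3^4 ≡ 9^2 = 81 ≡ 81 (mod 1147)
3^8 ≡ 81^2 = 6561 ≡ 826 (mod 1147)
3^16 ≡ 826^2 = 682276 ≡ 958 (mod 1147)
3^32 ≡ 958^2 = 917764 ≡ 164 (mod 1147)
3^64 ≡ 164^2 = 26896 ≡ 515 (mod 1147)
3^128 ≡ 515^2 = 265225 ≡ 268 (mod 1147)
3^256 ≡ 268^2 = 71824 ≡ 710 (mod 1147)
3^512 ≡ 710^2 = 504100 ≡ 567 (mod 1147)
3^1024 ≡ 567^2 = 321489 ≡ 329 (mod 1147)
1146 = 1024 + 64 + 32 + 16 + 8 + 2 in binary powers of 2.
So 3^1146 ≡ 329 · 515 · 164 · 958 · 826 · 9 ≡ 47 (mod 1147).
Since 47 ≠ 1, base 3 is a Fermat witness: 1147 is composite.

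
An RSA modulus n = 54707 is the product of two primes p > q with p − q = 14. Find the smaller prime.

227

Since p = q + 14, we have 54707 = q(q + 14), so q² + 14q − 54707 = 0.
Discriminant: 14² + 4·54707 = 196 + 218828 = 219024; √219024 = 468.
q = (−14 + 468)/2 = 227, and p = q + 14 = 241.
Check: 227 · 241 = 54707.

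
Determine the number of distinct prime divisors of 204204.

204204 = 2^2 · 51051
51051 = 3 · 17017
17017 = 7 · 2431
2431 = 11 · 221
221 = 13 · 17
204204 = 2^2 · 3 · 7 · 11 · 13 · 17, which has 6 distinct prime factors.

6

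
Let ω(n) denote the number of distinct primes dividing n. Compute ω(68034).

68034 = 2 · 34017
34017 = 3 · 11339
11339 = 17 · 667
667 = 23 · 29
68034 = 2 · 3 · 17 · 23 · 29, which has 5 distinct prime factors.

5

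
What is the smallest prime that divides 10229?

53

10229 is odd.
Digit sum 14, not divisible by 3.
Ends in 9: not divisible by 5.
7: 10229 = 7·1461 + 2
11: 10229 = 11·929 + 10
13: 10229 = 13·786 + 11
17: 10229 = 17·601 + 12
19: 10229 = 19·538 + 7
23: 10229 = 23·444 + 17
29: 10229 = 29·352 + 21
31: 10229 = 31·329 + 30
37: 10229 = 37·276 + 17
41: 10229 = 41·249 + 20
43: 10229 = 43·237 + 38
47: 10229 = 47·217 + 30
53: 10229 = 53·193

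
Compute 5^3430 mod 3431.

1191

5^1 ≡ 5 (mod 3431)
5^2 ≡ 5^2 = 25 ≡ 25 (mod 3431)
5^4 ≡ 25^2 = 625 ≡ 625 (mod 3431)
5^8 ≡ 625^2 = 390625 ≡ 2922 (mod 3431)
5^16 ≡ 2922^2 = 8538084 ≡ 1756 (mod 3431)
5^32 ≡ 1756^2 = 3083536 ≡ 2498 (mod 3431)
5^64 ≡ 2498^2 = 6240004 ≡ 2446 (mod 3431)
5^128 ≡ 2446^2 = 5982916 ≡ 2683 (mod 3431)
5^256 ≡ 2683^2 = 7198489 ≡ 251 (mod 3431)
5^512 ≡ 251^2 = 63001 ≡ 1243 (mod 3431)
5^1024 ≡ 1243^2 = 1545049 ≡ 1099 (mod 3431)
5^2048 ≡ 1099^2 = 1207801 ≡ 89 (mod 3431)
3430 = 2048 + 1024 + 256 + 64 + 32 + 4 + 2 in binary powers of 2.
So 5^3430 ≡ 89 · 1099 · 251 · 2446 · 2498 · 625 · 25 ≡ 1191 (mod 3431).
Since 1191 ≠ 1, base 5 is a Fermat witness: 3431 is composite.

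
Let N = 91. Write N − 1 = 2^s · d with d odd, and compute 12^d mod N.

91 − 1 = 90 = 2^1 · 45, so d = 45.
12^1 ≡ 12 (mod 91)
12^2 ≡ 12^2 = 144 ≡ 53 (mod 91)
12^4 ≡ 53^2 = 2809 ≡ 79 (mod 91)
12^8 ≡ 79^2 = 6241 ≡ 53 (mod 91)
12^16 ≡ 53^2 = 2809 ≡ 79 (mod 91)
12^32 ≡ 79^2 = 6241 ≡ 53 (mod 91)
45 = 32 + 8 + 4 + 1 in binary powers of 2.
So 12^45 ≡ 53 · 53 · 79 · 12 ≡ 90 (mod 91).
Since 12^d ≡ 90 (mod 91), base 12 does not prove 91 composite.

90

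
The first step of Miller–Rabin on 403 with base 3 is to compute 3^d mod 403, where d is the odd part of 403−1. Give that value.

170

403 − 1 = 402 = 2^1 · 201, so d = 201.
3^1 ≡ 3 (mod 403)
3^2 ≡ 3^2 = 9 ≡ 9 (mod 403)
3^4 ≡ 9^2 = 81 ≡ 81 (mod 403)
3^8 ≡ 81^2 = 6561 ≡ 113 (mod 403)
3^16 ≡ 113^2 = 12769 ≡ 276 (mod 403)
3^32 ≡ 276^2 = 76176 ≡ 9 (mod 403)
3^64 ≡ 9^2 = 81 ≡ 81 (mod 403)
3^128 ≡ 81^2 = 6561 ≡ 113 (mod 403)
201 = 128 + 64 + 8 + 1 in binary powers of 2.
So 3^201 ≡ 113 · 81 · 113 · 3 ≡ 170 (mod 403).
Squaring chain: 170; never reaches −1, so base 3 is a Miller–Rabin witness that 403 is composite.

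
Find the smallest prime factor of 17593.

17593 is odd.
Digit sum 25, not divisible by 3.
Ends in 3: not divisible by 5.
7: 17593 = 7·2513 + 2
11: 17593 = 11·1599 + 4
13: 17593 = 13·1353 + 4
17: 17593 = 17·1034 + 15
19: 17593 = 19·925 + 18
23: 17593 = 23·764 + 21
29: 17593 = 29·606 + 19
31: 17593 = 31·567 + 16
37: 17593 = 37·475 + 18
41: 17593 = 41·429 + 4
43: 17593 = 43·409 + 6
47: 17593 = 47·374 + 15
53: 17593 = 53·331 + 50
59: 17593 = 59·298 + 11
61: 17593 = 61·288 + 25
67: 17593 = 67·262 + 39
71: 17593 = 71·247 + 56
73: 17593 = 73·241

73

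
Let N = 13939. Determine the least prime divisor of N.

53

13939 is odd.
Digit sum 25, not divisible by 3.
Ends in 9: not divisible by 5.
7: 13939 = 7·1991 + 2
11: 13939 = 11·1267 + 2
13: 13939 = 13·1072 + 3
17: 13939 = 17·819 + 16
19: 13939 = 19·733 + 12
23: 13939 = 23·606 + 1
29: 13939 = 29·480 + 19
31: 13939 = 31·449 + 20
37: 13939 = 37·376 + 27
41: 13939 = 41·339 + 40
43: 13939 = 43·324 + 7
47: 13939 = 47·296 + 27
53: 13939 = 53·263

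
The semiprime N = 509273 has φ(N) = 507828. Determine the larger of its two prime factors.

φ(n) = (p−1)(q−1) = n − (p+q) + 1, so p + q = 509273 − 507828 + 1 = 1446.
p and q are the roots of t² − 1446t + 509273 = 0.
Discriminant: 1446² − 4·509273 = 2090916 − 2037092 = 53824; √53824 = 232.
q = (1446 − 232)/2 = 607, p = (1446 + 232)/2 = 839.
Check: 607 · 839 = 509273.

839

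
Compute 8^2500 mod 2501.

1

8^1 ≡ 8 (mod 2501)
8^2 ≡ 8^2 = 64 ≡ 64 (mod 2501)
8^4 ≡ 64^2 = 4096 ≡ 1595 (mod 2501)
8^8 ≡ 1595^2 = 2544025 ≡ 508 (mod 2501)
8^16 ≡ 508^2 = 258064 ≡ 461 (mod 2501)
8^32 ≡ 461^2 = 212521 ≡ 2437 (mod 2501)
8^64 ≡ 2437^2 = 5938969 ≡ 1595 (mod 2501)
8^128 ≡ 1595^2 = 2544025 ≡ 508 (mod 2501)
8^256 ≡ 508^2 = 258064 ≡ 461 (mod 2501)
8^512 ≡ 461^2 = 212521 ≡ 2437 (mod 2501)
8^1024 ≡ 2437^2 = 5938969 ≡ 1595 (mod 2501)
8^2048 ≡ 1595^2 = 2544025 ≡ 508 (mod 2501)
2500 = 2048 + 256 + 128 + 64 + 4 in binary powers of 2.
So 8^2500 ≡ 508 · 461 · 508 · 1595 · 1595 ≡ 1 (mod 2501).
Since the result is 1, base 8 gives no evidence that 2501 is composite.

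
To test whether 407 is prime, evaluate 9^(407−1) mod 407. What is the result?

9^1 ≡ 9 (mod 407)
9^2 ≡ 9^2 = 81 ≡ 81 (mod 407)
9^4 ≡ 81^2 = 6561 ≡ 49 (mod 407)
9^8 ≡ 49^2 = 2401 ≡ 366 (mod 407)
9^16 ≡ 366^2 = 133956 ≡ 53 (mod 407)
9^32 ≡ 53^2 = 2809 ≡ 367 (mod 407)
9^64 ≡ 367^2 = 134689 ≡ 379 (mod 407)
9^128 ≡ 379^2 = 143641 ≡ 377 (mod 407)
9^256 ≡ 377^2 = 142129 ≡ 86 (mod 407)
406 = 256 + 128 + 16 + 4 + 2 in binary powers of 2.
So 9^406 ≡ 86 · 377 · 53 · 49 · 81 ≡ 9 (mod 407).
Since 9 ≠ 1, base 9 is a Fermat witness: 407 is composite.

9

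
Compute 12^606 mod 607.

12^1 ≡ 12 (mod 607)
12^2 ≡ 12^2 = 144 ≡ 144 (mod 607)
12^4 ≡ 144^2 = 20736 ≡ 98 (mod 607)
12^8 ≡ 98^2 = 9604 ≡ 499 (mod 607)
12^16 ≡ 499^2 = 249001 ≡ 131 (mod 607)
12^32 ≡ 131^2 = 17161 ≡ 165 (mod 607)
12^64 ≡ 165^2 = 27225 ≡ 517 (mod 607)
12^128 ≡ 517^2 = 267289 ≡ 209 (mod 607)
12^256 ≡ 209^2 = 43681 ≡ 584 (mod 607)
12^512 ≡ 584^2 = 341056 ≡ 529 (mod 607)
606 = 512 + 64 + 16 + 8 + 4 + 2 in binary powers of 2.
So 12^606 ≡ 529 · 517 · 131 · 499 · 98 · 144 ≡ 1 (mod 607).
Since the result is 1, base 12 gives no evidence that 607 is composite.

1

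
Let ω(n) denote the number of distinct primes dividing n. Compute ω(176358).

6

176358 = 2 · 88179
88179 = 3 · 29393
29393 = 7 · 4199
4199 = 13 · 323
323 = 17 · 19
176358 = 2 · 3 · 7 · 13 · 17 · 19, which has 6 distinct prime factors.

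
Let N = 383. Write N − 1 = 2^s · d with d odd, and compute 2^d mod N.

383 − 1 = 382 = 2^1 · 191, so d = 191.
2^1 ≡ 2 (mod 383)
2^2 ≡ 2^2 = 4 ≡ 4 (mod 383)
2^4 ≡ 4^2 = 16 ≡ 16 (mod 383)
2^8 ≡ 16^2 = 256 ≡ 256 (mod 383)
2^16 ≡ 256^2 = 65536 ≡ 43 (mod 383)
2^32 ≡ 43^2 = 1849 ≡ 317 (mod 383)
2^64 ≡ 317^2 = 100489 ≡ 143 (mod 383)
2^128 ≡ 143^2 = 20449 ≡ 150 (mod 383)
191 = 128 + 32 + 16 + 8 + 4 + 2 + 1 in binary powers of 2.
So 2^191 ≡ 150 · 317 · 43 · 256 · 16 · 4 · 2 ≡ 1 (mod 383).
Since 2^d ≡ 1 (mod 383), base 2 does not prove 383 composite.

1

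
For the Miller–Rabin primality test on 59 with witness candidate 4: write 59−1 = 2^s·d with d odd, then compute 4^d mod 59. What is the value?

1

59 − 1 = 58 = 2^1 · 29, so d = 29.
4^1 ≡ 4 (mod 59)
4^2 ≡ 4^2 = 16 ≡ 16 (mod 59)
4^4 ≡ 16^2 = 256 ≡ 20 (mod 59)
4^8 ≡ 20^2 = 400 ≡ 46 (mod 59)
4^16 ≡ 46^2 = 2116 ≡ 51 (mod 59)
29 = 16 + 8 + 4 + 1 in binary powers of 2.
So 4^29 ≡ 51 · 46 · 20 · 4 ≡ 1 (mod 59).
Since 4^d ≡ 1 (mod 59), base 4 does not prove 59 composite.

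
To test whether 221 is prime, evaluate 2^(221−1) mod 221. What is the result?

16

2^1 ≡ 2 (mod 221)
2^2 ≡ 2^2 = 4 ≡ 4 (mod 221)
2^4 ≡ 4^2 = 16 ≡ 16 (mod 221)
2^8 ≡ 16^2 = 256 ≡ 35 (mod 221)
2^16 ≡ 35^2 = 1225 ≡ 120 (mod 221)
2^32 ≡ 120^2 = 14400 ≡ 35 (mod 221)
2^64 ≡ 35^2 = 1225 ≡ 120 (mod 221)
2^128 ≡ 120^2 = 14400 ≡ 35 (mod 221)
220 = 128 + 64 + 16 + 8 + 4 in binary powers of 2.
So 2^220 ≡ 35 · 120 · 120 · 35 · 16 ≡ 16 (mod 221).
Since 16 ≠ 1, base 2 is a Fermat witness: 221 is composite.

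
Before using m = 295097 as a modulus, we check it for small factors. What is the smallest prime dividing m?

295097 is odd.
Digit sum 32, not divisible by 3.
Ends in 7: not divisible by 5.
7: 295097 = 7·42156 + 5
11: 295097 = 11·26827

11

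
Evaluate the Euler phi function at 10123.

9880

Factor: 10123 = 53 · 191.
φ(10123) = (53−1) · (191−1) = 52 · 190 = 9880.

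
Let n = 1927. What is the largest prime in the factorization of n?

47

1927 = 41 · 47
47 is prime.
So 1927 = 41 · 47; the largest prime factor is 47.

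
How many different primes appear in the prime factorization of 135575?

4

135575 = 5^2 · 5423
5423 = 11 · 493
493 = 17 · 29
135575 = 5^2 · 11 · 17 · 29, which has 4 distinct prime factors.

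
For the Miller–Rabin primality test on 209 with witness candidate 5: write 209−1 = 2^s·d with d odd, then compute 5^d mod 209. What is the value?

209 − 1 = 208 = 2^4 · 13, so d = 13.
5^1 ≡ 5 (mod 209)
5^2 ≡ 5^2 = 25 ≡ 25 (mod 209)
5^4 ≡ 25^2 = 625 ≡ 207 (mod 209)
5^8 ≡ 207^2 = 42849 ≡ 4 (mod 209)
13 = 8 + 4 + 1 in binary powers of 2.
So 5^13 ≡ 4 · 207 · 5 ≡ 169 (mod 209).
Squaring chain: 169 → 137 → 168 → 9; never reaches −1, so base 5 is a Miller–Rabin witness that 209 is composite.

169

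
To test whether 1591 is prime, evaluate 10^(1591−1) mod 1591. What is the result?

10^1 ≡ 10 (mod 1591)
10^2 ≡ 10^2 = 100 ≡ 100 (mod 1591)
10^4 ≡ 100^2 = 10000 ≡ 454 (mod 1591)
10^8 ≡ 454^2 = 206116 ≡ 877 (mod 1591)
10^16 ≡ 877^2 = 769129 ≡ 676 (mod 1591)
10^32 ≡ 676^2 = 456976 ≡ 359 (mod 1591)
10^64 ≡ 359^2 = 128881 ≡ 10 (mod 1591)
10^128 ≡ 10^2 = 100 ≡ 100 (mod 1591)
10^256 ≡ 100^2 = 10000 ≡ 454 (mod 1591)
10^512 ≡ 454^2 = 206116 ≡ 877 (mod 1591)
10^1024 ≡ 877^2 = 769129 ≡ 676 (mod 1591)
1590 = 1024 + 512 + 32 + 16 + 4 + 2 in binary powers of 2.
So 10^1590 ≡ 676 · 877 · 359 · 676 · 454 · 100 ≡ 704 (mod 1591).
Since 704 ≠ 1, base 10 is a Fermat witness: 1591 is composite.

704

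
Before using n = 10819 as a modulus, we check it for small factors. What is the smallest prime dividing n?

10819 is odd.
Digit sum 19, not divisible by 3.
Ends in 9: not divisible by 5.
7: 10819 = 7·1545 + 4
11: 10819 = 11·983 + 6
13: 10819 = 13·832 + 3
17: 10819 = 17·636 + 7
19: 10819 = 19·569 + 8
23: 10819 = 23·470 + 9
29: 10819 = 29·373 + 2
31: 10819 = 31·349

31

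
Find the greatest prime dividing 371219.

97

371219 = 43 · 8633
8633 = 89 · 97
97 is prime.
So 371219 = 43 · 89 · 97; the largest prime factor is 97.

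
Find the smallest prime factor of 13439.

89

13439 is odd.
Digit sum 20, not divisible by 3.
Ends in 9: not divisible by 5.
7: 13439 = 7·1919 + 6
11: 13439 = 11·1221 + 8
13: 13439 = 13·1033 + 10
17: 13439 = 17·790 + 9
19: 13439 = 19·707 + 6
23: 13439 = 23·584 + 7
29: 13439 = 29·463 + 12
31: 13439 = 31·433 + 16
37: 13439 = 37·363 + 8
41: 13439 = 41·327 + 32
43: 13439 = 43·312 + 23
47: 13439 = 47·285 + 44
53: 13439 = 53·253 + 30
59: 13439 = 59·227 + 46
61: 13439 = 61·220 + 19
67: 13439 = 67·200 + 39
71: 13439 = 71·189 + 20
73: 13439 = 73·184 + 7
79: 13439 = 79·170 + 9
83: 13439 = 83·161 + 76
89: 13439 = 89·151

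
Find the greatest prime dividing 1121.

59

1121 = 19 · 59
59 is prime.
So 1121 = 19 · 59; the largest prime factor is 59.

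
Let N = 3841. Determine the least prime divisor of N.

3841 is odd.
Digit sum 16, not divisible by 3.
Ends in 1: not divisible by 5.
7: 3841 = 7·548 + 5
11: 3841 = 11·349 + 2
13: 3841 = 13·295 + 6
17: 3841 = 17·225 + 16
19: 3841 = 19·202 + 3
23: 3841 = 23·167

23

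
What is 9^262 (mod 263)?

1

9^1 ≡ 9 (mod 263)
9^2 ≡ 9^2 = 81 ≡ 81 (mod 263)
9^4 ≡ 81^2 = 6561 ≡ 249 (mod 263)
9^8 ≡ 249^2 = 62001 ≡ 196 (mod 263)
9^16 ≡ 196^2 = 38416 ≡ 18 (mod 263)
9^32 ≡ 18^2 = 324 ≡ 61 (mod 263)
9^64 ≡ 61^2 = 3721 ≡ 39 (mod 263)
9^128 ≡ 39^2 = 1521 ≡ 206 (mod 263)
9^256 ≡ 206^2 = 42436 ≡ 93 (mod 263)
262 = 256 + 4 + 2 in binary powers of 2.
So 9^262 ≡ 93 · 249 · 81 ≡ 1 (mod 263).
Since the result is 1, base 9 gives no evidence that 263 is composite.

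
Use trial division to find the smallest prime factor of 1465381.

41

1465381 is odd.
Digit sum 28, not divisible by 3.
Ends in 1: not divisible by 5.
7: 1465381 = 7·209340 + 1
11: 1465381 = 11·133216 + 5
13: 1465381 = 13·112721 + 8
17: 1465381 = 17·86198 + 15
19: 1465381 = 19·77125 + 6
23: 1465381 = 23·63712 + 5
29: 1465381 = 29·50530 + 11
31: 1465381 = 31·47270 + 11
37: 1465381 = 37·39604 + 33
41: 1465381 = 41·35741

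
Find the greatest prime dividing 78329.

73

78329 = 29 · 2701
2701 = 37 · 73
73 is prime.
So 78329 = 29 · 37 · 73; the largest prime factor is 73.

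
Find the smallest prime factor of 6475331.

47

6475331 is odd.
Digit sum 29, not divisible by 3.
Ends in 1: not divisible by 5.
7: 6475331 = 7·925047 + 2
11: 6475331 = 11·588666 + 5
13: 6475331 = 13·498102 + 5
17: 6475331 = 17·380901 + 14
19: 6475331 = 19·340806 + 17
23: 6475331 = 23·281536 + 3
29: 6475331 = 29·223287 + 8
31: 6475331 = 31·208881 + 20
37: 6475331 = 37·175008 + 35
41: 6475331 = 41·157934 + 37
43: 6475331 = 43·150589 + 4
47: 6475331 = 47·137773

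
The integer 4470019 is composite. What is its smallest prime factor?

4470019 is odd.
Digit sum 25, not divisible by 3.
Ends in 9: not divisible by 5.
7: 4470019 = 7·638574 + 1
11: 4470019 = 11·406365 + 4
13: 4470019 = 13·343847 + 8
17: 4470019 = 17·262942 + 5
19: 4470019 = 19·235264 + 3
23: 4470019 = 23·194348 + 15
29: 4470019 = 29·154138 + 17
31: 4470019 = 31·144194 + 5
37: 4470019 = 37·120811 + 12
41: 4470019 = 41·109024 + 35
43: 4470019 = 43·103953 + 40
47: 4470019 = 47·95106 + 37
53: 4470019 = 53·84339 + 52
59: 4470019 = 59·75763 + 2
61: 4470019 = 61·73279

61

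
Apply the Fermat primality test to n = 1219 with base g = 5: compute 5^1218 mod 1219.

453

5^1 ≡ 5 (mod 1219)
5^2 ≡ 5^2 = 25 ≡ 25 (mod 1219)
5^4 ≡ 25^2 = 625 ≡ 625 (mod 1219)
5^8 ≡ 625^2 = 390625 ≡ 545 (mod 1219)
5^16 ≡ 545^2 = 297025 ≡ 808 (mod 1219)
5^32 ≡ 808^2 = 652864 ≡ 699 (mod 1219)
5^64 ≡ 699^2 = 488601 ≡ 1001 (mod 1219)
5^128 ≡ 1001^2 = 1002001 ≡ 1202 (mod 1219)
5^256 ≡ 1202^2 = 1444804 ≡ 289 (mod 1219)
5^512 ≡ 289^2 = 83521 ≡ 629 (mod 1219)
5^1024 ≡ 629^2 = 395641 ≡ 685 (mod 1219)
1218 = 1024 + 128 + 64 + 2 in binary powers of 2.
So 5^1218 ≡ 685 · 1202 · 1001 · 25 ≡ 453 (mod 1219).
Since 453 ≠ 1, base 5 is a Fermat witness: 1219 is composite.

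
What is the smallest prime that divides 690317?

41

690317 is odd.
Digit sum 26, not divisible by 3.
Ends in 7: not divisible by 5.
7: 690317 = 7·98616 + 5
11: 690317 = 11·62756 + 1
13: 690317 = 13·53101 + 4
17: 690317 = 17·40606 + 15
19: 690317 = 19·36332 + 9
23: 690317 = 23·30013 + 18
29: 690317 = 29·23804 + 1
31: 690317 = 31·22268 + 9
37: 690317 = 37·18657 + 8
41: 690317 = 41·16837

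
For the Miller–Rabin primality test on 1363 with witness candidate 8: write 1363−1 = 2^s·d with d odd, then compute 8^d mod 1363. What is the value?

1363 − 1 = 1362 = 2^1 · 681, so d = 681.
8^1 ≡ 8 (mod 1363)
8^2 ≡ 8^2 = 64 ≡ 64 (mod 1363)
8^4 ≡ 64^2 = 4096 ≡ 7 (mod 1363)
8^8 ≡ 7^2 = 49 ≡ 49 (mod 1363)
8^16 ≡ 49^2 = 2401 ≡ 1038 (mod 1363)
8^32 ≡ 1038^2 = 1077444 ≡ 674 (mod 1363)
8^64 ≡ 674^2 = 454276 ≡ 397 (mod 1363)
8^128 ≡ 397^2 = 157609 ≡ 864 (mod 1363)
8^256 ≡ 864^2 = 746496 ≡ 935 (mod 1363)
8^512 ≡ 935^2 = 874225 ≡ 542 (mod 1363)
681 = 512 + 128 + 32 + 8 + 1 in binary powers of 2.
So 8^681 ≡ 542 · 864 · 674 · 49 · 8 ≡ 943 (mod 1363).
Squaring chain: 943; never reaches −1, so base 8 is a Miller–Rabin witness that 1363 is composite.

943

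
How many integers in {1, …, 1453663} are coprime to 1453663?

Factor: 1453663 = 47 · 157 · 197.
φ(1453663) = (47−1) · (157−1) · (197−1) = 46 · 156 · 196 = 1406496.

1406496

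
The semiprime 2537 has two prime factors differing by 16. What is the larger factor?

59

Since p = q + 16, we have 2537 = q(q + 16), so q² + 16q − 2537 = 0.
Discriminant: 16² + 4·2537 = 256 + 10148 = 10404; √10404 = 102.
q = (−16 + 102)/2 = 43, and p = q + 16 = 59.
Check: 43 · 59 = 2537.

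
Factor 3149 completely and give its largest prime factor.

3149 = 47 · 67
67 is prime.
So 3149 = 47 · 67; the largest prime factor is 67.

67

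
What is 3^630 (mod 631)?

1

3^1 ≡ 3 (mod 631)
3^2 ≡ 3^2 = 9 ≡ 9 (mod 631)
3^4 ≡ 9^2 = 81 ≡ 81 (mod 631)
3^8 ≡ 81^2 = 6561 ≡ 251 (mod 631)
3^16 ≡ 251^2 = 63001 ≡ 532 (mod 631)
3^32 ≡ 532^2 = 283024 ≡ 336 (mod 631)
3^64 ≡ 336^2 = 112896 ≡ 578 (mod 631)
3^128 ≡ 578^2 = 334084 ≡ 285 (mod 631)
3^256 ≡ 285^2 = 81225 ≡ 457 (mod 631)
3^512 ≡ 457^2 = 208849 ≡ 619 (mod 631)
630 = 512 + 64 + 32 + 16 + 4 + 2 in binary powers of 2.
So 3^630 ≡ 619 · 578 · 336 · 532 · 81 · 9 ≡ 1 (mod 631).
Since the result is 1, base 3 gives no evidence that 631 is composite.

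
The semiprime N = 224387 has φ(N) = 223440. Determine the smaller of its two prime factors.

φ(n) = (p−1)(q−1) = n − (p+q) + 1, so p + q = 224387 − 223440 + 1 = 948.
p and q are the roots of t² − 948t + 224387 = 0.
Discriminant: 948² − 4·224387 = 898704 − 897548 = 1156; √1156 = 34.
q = (948 − 34)/2 = 457, p = (948 + 34)/2 = 491.
Check: 457 · 491 = 224387.

457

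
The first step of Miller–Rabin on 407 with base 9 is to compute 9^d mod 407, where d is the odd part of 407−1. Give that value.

407 − 1 = 406 = 2^1 · 203, so d = 203.
9^1 ≡ 9 (mod 407)
9^2 ≡ 9^2 = 81 ≡ 81 (mod 407)
9^4 ≡ 81^2 = 6561 ≡ 49 (mod 407)
9^8 ≡ 49^2 = 2401 ≡ 366 (mod 407)
9^16 ≡ 366^2 = 133956 ≡ 53 (mod 407)
9^32 ≡ 53^2 = 2809 ≡ 367 (mod 407)
9^64 ≡ 367^2 = 134689 ≡ 379 (mod 407)
9^128 ≡ 379^2 = 143641 ≡ 377 (mod 407)
203 = 128 + 64 + 8 + 2 + 1 in binary powers of 2.
So 9^203 ≡ 377 · 379 · 366 · 81 · 9 ≡ 256 (mod 407).
Squaring chain: 256; never reaches −1, so base 9 is a Miller–Rabin witness that 407 is composite.

256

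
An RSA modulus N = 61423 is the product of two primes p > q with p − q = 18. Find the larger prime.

Since p = q + 18, we have 61423 = q(q + 18), so q² + 18q − 61423 = 0.
Discriminant: 18² + 4·61423 = 324 + 245692 = 246016; √246016 = 496.
q = (−18 + 496)/2 = 239, and p = q + 18 = 257.
Check: 239 · 257 = 61423.

257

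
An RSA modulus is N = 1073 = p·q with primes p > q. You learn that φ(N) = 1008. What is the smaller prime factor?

φ(n) = (p−1)(q−1) = n − (p+q) + 1, so p + q = 1073 − 1008 + 1 = 66.
p and q are the roots of t² − 66t + 1073 = 0.
Discriminant: 66² − 4·1073 = 4356 − 4292 = 64; √64 = 8.
q = (66 − 8)/2 = 29, p = (66 + 8)/2 = 37.
Check: 29 · 37 = 1073.

29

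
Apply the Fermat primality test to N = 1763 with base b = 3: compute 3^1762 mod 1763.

3^1 ≡ 3 (mod 1763)
3^2 ≡ 3^2 = 9 ≡ 9 (mod 1763)
3^4 ≡ 9^2 = 81 ≡ 81 (mod 1763)
3^8 ≡ 81^2 = 6561 ≡ 1272 (mod 1763)
3^16 ≡ 1272^2 = 1617984 ≡ 1313 (mod 1763)
3^32 ≡ 1313^2 = 1723969 ≡ 1518 (mod 1763)
3^64 ≡ 1518^2 = 2304324 ≡ 83 (mod 1763)
3^128 ≡ 83^2 = 6889 ≡ 1600 (mod 1763)
3^256 ≡ 1600^2 = 2560000 ≡ 124 (mod 1763)
3^512 ≡ 124^2 = 15376 ≡ 1272 (mod 1763)
3^1024 ≡ 1272^2 = 1617984 ≡ 1313 (mod 1763)
1762 = 1024 + 512 + 128 + 64 + 32 + 2 in binary powers of 2.
So 3^1762 ≡ 1313 · 1272 · 1600 · 83 · 1518 · 9 ≡ 583 (mod 1763).
Since 583 ≠ 1, base 3 is a Fermat witness: 1763 is composite.

583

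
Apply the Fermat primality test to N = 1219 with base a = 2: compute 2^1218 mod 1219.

785

2^1 ≡ 2 (mod 1219)
2^2 ≡ 2^2 = 4 ≡ 4 (mod 1219)
2^4 ≡ 4^2 = 16 ≡ 16 (mod 1219)
2^8 ≡ 16^2 = 256 ≡ 256 (mod 1219)
2^16 ≡ 256^2 = 65536 ≡ 929 (mod 1219)
2^32 ≡ 929^2 = 863041 ≡ 1208 (mod 1219)
2^64 ≡ 1208^2 = 1459264 ≡ 121 (mod 1219)
2^128 ≡ 121^2 = 14641 ≡ 13 (mod 1219)
2^256 ≡ 13^2 = 169 ≡ 169 (mod 1219)
2^512 ≡ 169^2 = 28561 ≡ 524 (mod 1219)
2^1024 ≡ 524^2 = 274576 ≡ 301 (mod 1219)
1218 = 1024 + 128 + 64 + 2 in binary powers of 2.
So 2^1218 ≡ 301 · 13 · 121 · 4 ≡ 785 (mod 1219).
Since 785 ≠ 1, base 2 is a Fermat witness: 1219 is composite.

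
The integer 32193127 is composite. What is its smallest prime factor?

32193127 is odd.
Digit sum 28, not divisible by 3.
Ends in 7: not divisible by 5.
7: 32193127 = 7·4599018 + 1
11: 32193127 = 11·2926647 + 10
13: 32193127 = 13·2476394 + 5
17: 32193127 = 17·1893713 + 6
19: 32193127 = 19·1694375 + 2
23: 32193127 = 23·1399701 + 4
29: 32193127 = 29·1110107 + 24
31: 32193127 = 31·1038487 + 30
37: 32193127 = 37·870084 + 19
41: 32193127 = 41·785198 + 9
43: 32193127 = 43·748677 + 16
47: 32193127 = 47·684960 + 7
53: 32193127 = 53·607417 + 26
59: 32193127 = 59·545646 + 13
61: 32193127 = 61·527756 + 11
67: 32193127 = 67·480494 + 29
71: 32193127 = 71·453424 + 23
73: 32193127 = 73·441001 + 54
79: 32193127 = 79·407507 + 74
83: 32193127 = 83·387869

83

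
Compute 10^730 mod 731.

10^1 ≡ 10 (mod 731)
10^2 ≡ 10^2 = 100 ≡ 100 (mod 731)
10^4 ≡ 100^2 = 10000 ≡ 497 (mod 731)
10^8 ≡ 497^2 = 247009 ≡ 662 (mod 731)
10^16 ≡ 662^2 = 438244 ≡ 375 (mod 731)
10^32 ≡ 375^2 = 140625 ≡ 273 (mod 731)
10^64 ≡ 273^2 = 74529 ≡ 698 (mod 731)
10^128 ≡ 698^2 = 487204 ≡ 358 (mod 731)
10^256 ≡ 358^2 = 128164 ≡ 239 (mod 731)
10^512 ≡ 239^2 = 57121 ≡ 103 (mod 731)
730 = 512 + 128 + 64 + 16 + 8 + 2 in binary powers of 2.
So 10^730 ≡ 103 · 358 · 698 · 375 · 662 · 100 ≡ 461 (mod 731).
Since 461 ≠ 1, base 10 is a Fermat witness: 731 is composite.

461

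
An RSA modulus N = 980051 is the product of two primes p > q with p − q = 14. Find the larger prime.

997

Since p = q + 14, we have 980051 = q(q + 14), so q² + 14q − 980051 = 0.
Discriminant: 14² + 4·980051 = 196 + 3920204 = 3920400; √3920400 = 1980.
q = (−14 + 1980)/2 = 983, and p = q + 14 = 997.
Check: 983 · 997 = 980051.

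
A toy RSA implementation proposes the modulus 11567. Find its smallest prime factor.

11567 is odd.
Digit sum 20, not divisible by 3.
Ends in 7: not divisible by 5.
7: 11567 = 7·1652 + 3
11: 11567 = 11·1051 + 6
13: 11567 = 13·889 + 10
17: 11567 = 17·680 + 7
19: 11567 = 19·608 + 15
23: 11567 = 23·502 + 21
29: 11567 = 29·398 + 25
31: 11567 = 31·373 + 4
37: 11567 = 37·312 + 23
41: 11567 = 41·282 + 5
43: 11567 = 43·269

43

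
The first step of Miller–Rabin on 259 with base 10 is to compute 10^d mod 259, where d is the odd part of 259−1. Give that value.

259 − 1 = 258 = 2^1 · 129, so d = 129.
10^1 ≡ 10 (mod 259)
10^2 ≡ 10^2 = 100 ≡ 100 (mod 259)
10^4 ≡ 100^2 = 10000 ≡ 158 (mod 259)
10^8 ≡ 158^2 = 24964 ≡ 100 (mod 259)
10^16 ≡ 100^2 = 10000 ≡ 158 (mod 259)
10^32 ≡ 158^2 = 24964 ≡ 100 (mod 259)
10^64 ≡ 100^2 = 10000 ≡ 158 (mod 259)
10^128 ≡ 158^2 = 24964 ≡ 100 (mod 259)
129 = 128 + 1 in binary powers of 2.
So 10^129 ≡ 100 · 10 ≡ 223 (mod 259).
Squaring chain: 223; never reaches −1, so base 10 is a Miller–Rabin witness that 259 is composite.

223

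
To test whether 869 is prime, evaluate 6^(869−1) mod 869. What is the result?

6^1 ≡ 6 (mod 869)
6^2 ≡ 6^2 = 36 ≡ 36 (mod 869)
6^4 ≡ 36^2 = 1296 ≡ 427 (mod 869)
6^8 ≡ 427^2 = 182329 ≡ 708 (mod 869)
6^16 ≡ 708^2 = 501264 ≡ 720 (mod 869)
6^32 ≡ 720^2 = 518400 ≡ 476 (mod 869)
6^64 ≡ 476^2 = 226576 ≡ 636 (mod 869)
6^128 ≡ 636^2 = 404496 ≡ 411 (mod 869)
6^256 ≡ 411^2 = 168921 ≡ 335 (mod 869)
6^512 ≡ 335^2 = 112225 ≡ 124 (mod 869)
868 = 512 + 256 + 64 + 32 + 4 in binary powers of 2.
So 6^868 ≡ 124 · 335 · 636 · 476 · 427 ≡ 840 (mod 869).
Since 840 ≠ 1, base 6 is a Fermat witness: 869 is composite.

840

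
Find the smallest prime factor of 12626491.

12626491 is odd.
Digit sum 31, not divisible by 3.
Ends in 1: not divisible by 5.
7: 12626491 = 7·1803784 + 3
11: 12626491 = 11·1147862 + 9
13: 12626491 = 13·971268 + 7
17: 12626491 = 17·742734 + 13
19: 12626491 = 19·664552 + 3
23: 12626491 = 23·548977 + 20
29: 12626491 = 29·435396 + 7
31: 12626491 = 31·407306 + 5
37: 12626491 = 37·341256 + 19
41: 12626491 = 41·307963 + 8
43: 12626491 = 43·293639 + 14
47: 12626491 = 47·268648 + 35
53: 12626491 = 53·238235 + 36
59: 12626491 = 59·214008 + 19
61: 12626491 = 61·206991 + 40
67: 12626491 = 67·188455 + 6
71: 12626491 = 71·177837 + 64
73: 12626491 = 73·172965 + 46
79: 12626491 = 79·159829

79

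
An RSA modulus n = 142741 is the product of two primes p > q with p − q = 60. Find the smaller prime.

349

Since p = q + 60, we have 142741 = q(q + 60), so q² + 60q − 142741 = 0.
Discriminant: 60² + 4·142741 = 3600 + 570964 = 574564; √574564 = 758.
q = (−60 + 758)/2 = 349, and p = q + 60 = 409.
Check: 349 · 409 = 142741.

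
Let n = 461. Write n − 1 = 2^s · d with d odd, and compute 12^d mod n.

461 − 1 = 460 = 2^2 · 115, so d = 115.
12^1 ≡ 12 (mod 461)
12^2 ≡ 12^2 = 144 ≡ 144 (mod 461)
12^4 ≡ 144^2 = 20736 ≡ 452 (mod 461)
12^8 ≡ 452^2 = 204304 ≡ 81 (mod 461)
12^16 ≡ 81^2 = 6561 ≡ 107 (mod 461)
12^32 ≡ 107^2 = 11449 ≡ 385 (mod 461)
12^64 ≡ 385^2 = 148225 ≡ 244 (mod 461)
115 = 64 + 32 + 16 + 2 + 1 in binary powers of 2.
So 12^115 ≡ 244 · 385 · 107 · 144 · 12 ≡ 48 (mod 461).
Squaring chain: 48 → 460; reaches −1, so base 12 does not prove 461 composite.

48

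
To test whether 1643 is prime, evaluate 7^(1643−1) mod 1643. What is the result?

493

7^1 ≡ 7 (mod 1643)
7^2 ≡ 7^2 = 49 ≡ 49 (mod 1643)
7^4 ≡ 49^2 = 2401 ≡ 758 (mod 1643)
7^8 ≡ 758^2 = 574564 ≡ 1157 (mod 1643)
7^16 ≡ 1157^2 = 1338649 ≡ 1247 (mod 1643)
7^32 ≡ 1247^2 = 1555009 ≡ 731 (mod 1643)
7^64 ≡ 731^2 = 534361 ≡ 386 (mod 1643)
7^128 ≡ 386^2 = 148996 ≡ 1126 (mod 1643)
7^256 ≡ 1126^2 = 1267876 ≡ 1123 (mod 1643)
7^512 ≡ 1123^2 = 1261129 ≡ 948 (mod 1643)
7^1024 ≡ 948^2 = 898704 ≡ 1626 (mod 1643)
1642 = 1024 + 512 + 64 + 32 + 8 + 2 in binary powers of 2.
So 7^1642 ≡ 1626 · 948 · 386 · 731 · 1157 · 49 ≡ 493 (mod 1643).
Since 493 ≠ 1, base 7 is a Fermat witness: 1643 is composite.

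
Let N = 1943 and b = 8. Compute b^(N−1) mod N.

1715

8^1 ≡ 8 (mod 1943)
8^2 ≡ 8^2 = 64 ≡ 64 (mod 1943)
8^4 ≡ 64^2 = 4096 ≡ 210 (mod 1943)
8^8 ≡ 210^2 = 44100 ≡ 1354 (mod 1943)
8^16 ≡ 1354^2 = 1833316 ≡ 1067 (mod 1943)
8^32 ≡ 1067^2 = 1138489 ≡ 1834 (mod 1943)
8^64 ≡ 1834^2 = 3363556 ≡ 223 (mod 1943)
8^128 ≡ 223^2 = 49729 ≡ 1154 (mod 1943)
8^256 ≡ 1154^2 = 1331716 ≡ 761 (mod 1943)
8^512 ≡ 761^2 = 579121 ≡ 107 (mod 1943)
8^1024 ≡ 107^2 = 11449 ≡ 1734 (mod 1943)
1942 = 1024 + 512 + 256 + 128 + 16 + 4 + 2 in binary powers of 2.
So 8^1942 ≡ 1734 · 107 · 761 · 1154 · 1067 · 210 · 64 ≡ 1715 (mod 1943).
Since 1715 ≠ 1, base 8 is a Fermat witness: 1943 is composite.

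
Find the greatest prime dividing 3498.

3498 = 2 · 1749
1749 = 3 · 583
583 = 11 · 53
53 is prime.
So 3498 = 2 · 3 · 11 · 53; the largest prime factor is 53.

53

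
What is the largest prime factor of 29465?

29465 = 5 · 5893
5893 = 71 · 83
83 is prime.
So 29465 = 5 · 71 · 83; the largest prime factor is 83.

83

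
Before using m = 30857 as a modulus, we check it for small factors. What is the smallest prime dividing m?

30857 is odd.
Digit sum 23, not divisible by 3.
Ends in 7: not divisible by 5.
7: 30857 = 7·4408 + 1
11: 30857 = 11·2805 + 2
13: 30857 = 13·2373 + 8
17: 30857 = 17·1815 + 2
19: 30857 = 19·1624 + 1
23: 30857 = 23·1341 + 14
29: 30857 = 29·1064 + 1
31: 30857 = 31·995 + 12
37: 30857 = 37·833 + 36
41: 30857 = 41·752 + 25
43: 30857 = 43·717 + 26
47: 30857 = 47·656 + 25
53: 30857 = 53·582 + 11
59: 30857 = 59·523

59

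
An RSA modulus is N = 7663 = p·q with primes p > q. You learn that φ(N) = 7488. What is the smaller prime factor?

φ(n) = (p−1)(q−1) = n − (p+q) + 1, so p + q = 7663 − 7488 + 1 = 176.
p and q are the roots of t² − 176t + 7663 = 0.
Discriminant: 176² − 4·7663 = 30976 − 30652 = 324; √324 = 18.
q = (176 − 18)/2 = 79, p = (176 + 18)/2 = 97.
Check: 79 · 97 = 7663.

79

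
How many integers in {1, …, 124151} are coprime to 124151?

Factor: 124151 = 17 · 67 · 109.
φ(124151) = (17−1) · (67−1) · (109−1) = 16 · 66 · 108 = 114048.

114048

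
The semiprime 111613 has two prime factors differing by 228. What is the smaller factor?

Since p = q + 228, we have 111613 = q(q + 228), so q² + 228q − 111613 = 0.
Discriminant: 228² + 4·111613 = 51984 + 446452 = 498436; √498436 = 706.
q = (−228 + 706)/2 = 239, and p = q + 228 = 467.
Check: 239 · 467 = 111613.

239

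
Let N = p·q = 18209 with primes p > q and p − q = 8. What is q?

131

Since p = q + 8, we have 18209 = q(q + 8), so q² + 8q − 18209 = 0.
Discriminant: 8² + 4·18209 = 64 + 72836 = 72900; √72900 = 270.
q = (−8 + 270)/2 = 131, and p = q + 8 = 139.
Check: 131 · 139 = 18209.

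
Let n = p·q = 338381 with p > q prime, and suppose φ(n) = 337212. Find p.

φ(n) = (p−1)(q−1) = n − (p+q) + 1, so p + q = 338381 − 337212 + 1 = 1170.
p and q are the roots of t² − 1170t + 338381 = 0.
Discriminant: 1170² − 4·338381 = 1368900 − 1353524 = 15376; √15376 = 124.
q = (1170 − 124)/2 = 523, p = (1170 + 124)/2 = 647.
Check: 523 · 647 = 338381.

647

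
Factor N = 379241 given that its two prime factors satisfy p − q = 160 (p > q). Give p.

701

Since p = q + 160, we have 379241 = q(q + 160), so q² + 160q − 379241 = 0.
Discriminant: 160² + 4·379241 = 25600 + 1516964 = 1542564; √1542564 = 1242.
q = (−160 + 1242)/2 = 541, and p = q + 160 = 701.
Check: 541 · 701 = 379241.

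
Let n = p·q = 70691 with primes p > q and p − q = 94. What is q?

223

Since p = q + 94, we have 70691 = q(q + 94), so q² + 94q − 70691 = 0.
Discriminant: 94² + 4·70691 = 8836 + 282764 = 291600; √291600 = 540.
q = (−94 + 540)/2 = 223, and p = q + 94 = 317.
Check: 223 · 317 = 70691.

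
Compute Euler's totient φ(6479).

Factor: 6479 = 11 · 19 · 31.
φ(6479) = (11−1) · (19−1) · (31−1) = 10 · 18 · 30 = 5400.

5400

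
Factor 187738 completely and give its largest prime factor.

59

187738 = 2 · 93869
93869 = 37 · 2537
2537 = 43 · 59
59 is prime.
So 187738 = 2 · 37 · 43 · 59; the largest prime factor is 59.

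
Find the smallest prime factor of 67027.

67027 is odd.
Digit sum 22, not divisible by 3.
Ends in 7: not divisible by 5.
7: 67027 = 7·9575 + 2
11: 67027 = 11·6093 + 4
13: 67027 = 13·5155 + 12
17: 67027 = 17·3942 + 13
19: 67027 = 19·3527 + 14
23: 67027 = 23·2914 + 5
29: 67027 = 29·2311 + 8
31: 67027 = 31·2162 + 5
37: 67027 = 37·1811 + 20
41: 67027 = 41·1634 + 33
43: 67027 = 43·1558 + 33
47: 67027 = 47·1426 + 5
53: 67027 = 53·1264 + 35
59: 67027 = 59·1136 + 3
61: 67027 = 61·1098 + 49
67: 67027 = 67·1000 + 27
71: 67027 = 71·944 + 3
73: 67027 = 73·918 + 13
79: 67027 = 79·848 + 35
83: 67027 = 83·807 + 46
89: 67027 = 89·753 + 10
97: 67027 = 97·691

97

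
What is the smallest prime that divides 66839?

89

66839 is odd.
Digit sum 32, not divisible by 3.
Ends in 9: not divisible by 5.
7: 66839 = 7·9548 + 3
11: 66839 = 11·6076 + 3
13: 66839 = 13·5141 + 6
17: 66839 = 17·3931 + 12
19: 66839 = 19·3517 + 16
23: 66839 = 23·2906 + 1
29: 66839 = 29·2304 + 23
31: 66839 = 31·2156 + 3
37: 66839 = 37·1806 + 17
41: 66839 = 41·1630 + 9
43: 66839 = 43·1554 + 17
47: 66839 = 47·1422 + 5
53: 66839 = 53·1261 + 6
59: 66839 = 59·1132 + 51
61: 66839 = 61·1095 + 44
67: 66839 = 67·997 + 40
71: 66839 = 71·941 + 28
73: 66839 = 73·915 + 44
79: 66839 = 79·846 + 5
83: 66839 = 83·805 + 24
89: 66839 = 89·751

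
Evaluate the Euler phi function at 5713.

5488

Factor: 5713 = 29 · 197.
φ(5713) = (29−1) · (197−1) = 28 · 196 = 5488.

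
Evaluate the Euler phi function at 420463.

396000

Factor: 420463 = 23 · 101 · 181.
φ(420463) = (23−1) · (101−1) · (181−1) = 22 · 100 · 180 = 396000.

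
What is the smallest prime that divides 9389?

9389 is odd.
Digit sum 29, not divisible by 3.
Ends in 9: not divisible by 5.
7: 9389 = 7·1341 + 2
11: 9389 = 11·853 + 6
13: 9389 = 13·722 + 3
17: 9389 = 17·552 + 5
19: 9389 = 19·494 + 3
23: 9389 = 23·408 + 5
29: 9389 = 29·323 + 22
31: 9389 = 31·302 + 27
37: 9389 = 37·253 + 28
41: 9389 = 41·229

41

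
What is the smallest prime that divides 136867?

17

136867 is odd.
Digit sum 31, not divisible by 3.
Ends in 7: not divisible by 5.
7: 136867 = 7·19552 + 3
11: 136867 = 11·12442 + 5
13: 136867 = 13·10528 + 3
17: 136867 = 17·8051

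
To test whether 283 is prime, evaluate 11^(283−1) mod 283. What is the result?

1

11^1 ≡ 11 (mod 283)
11^2 ≡ 11^2 = 121 ≡ 121 (mod 283)
11^4 ≡ 121^2 = 14641 ≡ 208 (mod 283)
11^8 ≡ 208^2 = 43264 ≡ 248 (mod 283)
11^16 ≡ 248^2 = 61504 ≡ 93 (mod 283)
11^32 ≡ 93^2 = 8649 ≡ 159 (mod 283)
11^64 ≡ 159^2 = 25281 ≡ 94 (mod 283)
11^128 ≡ 94^2 = 8836 ≡ 63 (mod 283)
11^256 ≡ 63^2 = 3969 ≡ 7 (mod 283)
282 = 256 + 16 + 8 + 2 in binary powers of 2.
So 11^282 ≡ 7 · 93 · 248 · 121 ≡ 1 (mod 283).
Since the result is 1, base 11 gives no evidence that 283 is composite.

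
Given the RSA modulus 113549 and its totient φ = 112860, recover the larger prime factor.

419

φ(n) = (p−1)(q−1) = n − (p+q) + 1, so p + q = 113549 − 112860 + 1 = 690.
p and q are the roots of t² − 690t + 113549 = 0.
Discriminant: 690² − 4·113549 = 476100 − 454196 = 21904; √21904 = 148.
q = (690 − 148)/2 = 271, p = (690 + 148)/2 = 419.
Check: 271 · 419 = 113549.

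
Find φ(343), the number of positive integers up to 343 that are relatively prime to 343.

294

Factor: 343 = 7^3.
φ(343) = 7^2·(7−1) = 294.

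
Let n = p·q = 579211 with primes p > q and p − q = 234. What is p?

Since p = q + 234, we have 579211 = q(q + 234), so q² + 234q − 579211 = 0.
Discriminant: 234² + 4·579211 = 54756 + 2316844 = 2371600; √2371600 = 1540.
q = (−234 + 1540)/2 = 653, and p = q + 234 = 887.
Check: 653 · 887 = 579211.

887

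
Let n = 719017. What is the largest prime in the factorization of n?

719017 = 13 · 55309
55309 = 19 · 2911
2911 = 41 · 71
71 is prime.
So 719017 = 13 · 19 · 41 · 71; the largest prime factor is 71.

71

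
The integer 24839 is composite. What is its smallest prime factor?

59

24839 is odd.
Digit sum 26, not divisible by 3.
Ends in 9: not divisible by 5.
7: 24839 = 7·3548 + 3
11: 24839 = 11·2258 + 1
13: 24839 = 13·1910 + 9
17: 24839 = 17·1461 + 2
19: 24839 = 19·1307 + 6
23: 24839 = 23·1079 + 22
29: 24839 = 29·856 + 15
31: 24839 = 31·801 + 8
37: 24839 = 37·671 + 12
41: 24839 = 41·605 + 34
43: 24839 = 43·577 + 28
47: 24839 = 47·528 + 23
53: 24839 = 53·468 + 35
59: 24839 = 59·421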